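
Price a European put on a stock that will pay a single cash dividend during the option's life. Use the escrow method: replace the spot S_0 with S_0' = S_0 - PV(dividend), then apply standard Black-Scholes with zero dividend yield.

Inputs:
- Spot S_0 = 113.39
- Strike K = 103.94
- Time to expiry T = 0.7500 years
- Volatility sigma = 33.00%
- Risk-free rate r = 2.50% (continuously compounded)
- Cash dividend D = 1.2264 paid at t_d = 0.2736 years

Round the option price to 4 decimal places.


Answer: Price = 7.7476

Derivation:
PV(D) = D * exp(-r * t_d) = 1.2264 * 0.99318334 = 1.21804005
S_0' = S_0 - PV(D) = 113.3900 - 1.21804005 = 112.17195995
d1 = (ln(S_0'/K) + (r + sigma^2/2)*T) / (sigma*sqrt(T)) = 0.47520035
d2 = d1 - sigma*sqrt(T) = 0.18941197
exp(-rT) = 0.98142469
N(-d1) = 0.31732209; N(-d2) = 0.42488497
P = K * exp(-rT) * N(-d2) - S_0' * N(-d1) = 103.9400 * 0.98142469 * 0.42488497 - 112.17195995 * 0.31732209 = 7.7476


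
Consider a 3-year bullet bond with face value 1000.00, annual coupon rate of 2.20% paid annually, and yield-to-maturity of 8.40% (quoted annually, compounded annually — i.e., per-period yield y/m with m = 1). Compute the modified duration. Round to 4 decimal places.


Coupon per period c = face * coupon_rate / m = 22.000000
Periods per year m = 1; per-period yield y/m = 0.084000
Number of cashflows N = 3
Cashflows (t years, CF_t, discount factor 1/(1+y/m)^(m*t), PV):
  t = 1.0000: CF_t = 22.000000, DF = 0.922509, PV = 20.295203
  t = 2.0000: CF_t = 22.000000, DF = 0.851023, PV = 18.722512
  t = 3.0000: CF_t = 1022.000000, DF = 0.785077, PV = 802.348508
Price P = sum_t PV_t = 841.366223
First compute Macaulay numerator sum_t t * PV_t:
  t * PV_t at t = 1.0000: 20.295203
  t * PV_t at t = 2.0000: 37.445024
  t * PV_t at t = 3.0000: 2407.045523
Macaulay duration D = 2464.785750 / 841.366223 = 2.929504
Modified duration = D / (1 + y/m) = 2.929504 / (1 + 0.084000) = 2.702495

Answer: Modified duration = 2.7025


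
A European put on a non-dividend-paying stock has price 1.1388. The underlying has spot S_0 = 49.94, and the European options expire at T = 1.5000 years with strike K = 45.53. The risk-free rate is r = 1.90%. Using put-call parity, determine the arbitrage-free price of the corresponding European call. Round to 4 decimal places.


Put-call parity: C - P = S_0 * exp(-qT) - K * exp(-rT).
S_0 * exp(-qT) = 49.9400 * 1.00000000 = 49.94000000
K * exp(-rT) = 45.5300 * 0.97190229 = 44.25071145
C = P + S*exp(-qT) - K*exp(-rT)
C = 1.1388 + 49.94000000 - 44.25071145 = 6.8281

Answer: Call price = 6.8281


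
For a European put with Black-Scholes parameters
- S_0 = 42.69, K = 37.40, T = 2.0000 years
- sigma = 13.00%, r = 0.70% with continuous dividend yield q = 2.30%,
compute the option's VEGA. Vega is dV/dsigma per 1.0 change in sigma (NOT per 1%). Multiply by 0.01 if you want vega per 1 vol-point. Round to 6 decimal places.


d1 = 0.6374513041; d2 = 0.4536035410
phi(d1) = 0.3255918696; exp(-qT) = 0.9550419622; exp(-rT) = 0.9860975443
Vega = S * exp(-qT) * phi(d1) * sqrt(T) = 42.6900 * 0.9550419622 * 0.3255918696 * 1.4142135624 = 18.773150

Answer: Vega = 18.773150


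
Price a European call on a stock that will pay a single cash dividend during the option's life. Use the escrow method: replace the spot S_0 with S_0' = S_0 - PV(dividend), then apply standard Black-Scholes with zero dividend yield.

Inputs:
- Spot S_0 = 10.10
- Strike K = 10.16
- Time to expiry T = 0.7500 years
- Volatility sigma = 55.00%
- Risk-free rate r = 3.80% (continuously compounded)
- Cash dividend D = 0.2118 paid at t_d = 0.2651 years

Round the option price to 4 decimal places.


Answer: Price = 1.8682

Derivation:
PV(D) = D * exp(-r * t_d) = 0.2118 * 0.98997677 = 0.20967708
S_0' = S_0 - PV(D) = 10.1000 - 0.20967708 = 9.89032292
d1 = (ln(S_0'/K) + (r + sigma^2/2)*T) / (sigma*sqrt(T)) = 0.24151266
d2 = d1 - sigma*sqrt(T) = -0.23480131
exp(-rT) = 0.97190229
N(d1) = 0.59542110; N(d2) = 0.40718147
C = S_0' * N(d1) - K * exp(-rT) * N(d2) = 9.89032292 * 0.59542110 - 10.1600 * 0.97190229 * 0.40718147 = 1.8682


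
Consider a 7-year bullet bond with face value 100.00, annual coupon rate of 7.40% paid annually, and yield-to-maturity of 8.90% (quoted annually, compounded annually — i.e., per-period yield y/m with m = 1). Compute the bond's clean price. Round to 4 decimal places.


Coupon per period c = face * coupon_rate / m = 7.400000
Periods per year m = 1; per-period yield y/m = 0.089000
Number of cashflows N = 7
Cashflows (t years, CF_t, discount factor 1/(1+y/m)^(m*t), PV):
  t = 1.0000: CF_t = 7.400000, DF = 0.918274, PV = 6.795225
  t = 2.0000: CF_t = 7.400000, DF = 0.843226, PV = 6.239876
  t = 3.0000: CF_t = 7.400000, DF = 0.774313, PV = 5.729914
  t = 4.0000: CF_t = 7.400000, DF = 0.711031, PV = 5.261629
  t = 5.0000: CF_t = 7.400000, DF = 0.652921, PV = 4.831615
  t = 6.0000: CF_t = 7.400000, DF = 0.599560, PV = 4.436745
  t = 7.0000: CF_t = 107.400000, DF = 0.550560, PV = 59.130169
Price P = sum_t PV_t = 92.425173

Answer: Price = 92.4252


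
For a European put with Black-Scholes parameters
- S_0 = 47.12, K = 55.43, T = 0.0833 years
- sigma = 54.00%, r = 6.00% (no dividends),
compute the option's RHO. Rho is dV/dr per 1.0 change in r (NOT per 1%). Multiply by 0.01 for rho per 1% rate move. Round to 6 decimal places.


d1 = -0.9321599076; d2 = -1.0880133002
phi(d1) = 0.2583604490; exp(-qT) = 1.0000000000; exp(-rT) = 0.9950144692
N(-d2) = 0.8617053820
Rho = -K*T*exp(-rT)*N(-d2) = -55.4300 * 0.0833 * 0.9950144692 * 0.8617053820 = -3.958932

Answer: Rho = -3.958932


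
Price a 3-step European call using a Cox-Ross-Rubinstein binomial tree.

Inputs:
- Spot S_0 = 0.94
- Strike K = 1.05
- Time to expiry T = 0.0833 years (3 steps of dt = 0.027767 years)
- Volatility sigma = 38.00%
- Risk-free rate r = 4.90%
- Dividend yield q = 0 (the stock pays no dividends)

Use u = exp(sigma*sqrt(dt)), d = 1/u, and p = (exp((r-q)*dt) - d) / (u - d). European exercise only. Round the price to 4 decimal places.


dt = T/N = 0.027767
u = exp(sigma*sqrt(dt)) = 1.065368; d = 1/u = 0.938642
p = (exp((r-q)*dt) - d) / (u - d) = 0.494919
Discount per step: exp(-r*dt) = 0.998640
Stock lattice S(k, i) with i counting down-moves:
  k=0: S(0,0) = 0.9400
  k=1: S(1,0) = 1.0014; S(1,1) = 0.8823
  k=2: S(2,0) = 1.0669; S(2,1) = 0.9400; S(2,2) = 0.8282
  k=3: S(3,0) = 1.1367; S(3,1) = 1.0014; S(3,2) = 0.8823; S(3,3) = 0.7774
Terminal payoffs V(N, i) = max(S_T - K, 0):
  V(3,0) = 0.086651; V(3,1) = 0.000000; V(3,2) = 0.000000; V(3,3) = 0.000000
Backward induction: V(k, i) = exp(-r*dt) * [p * V(k+1, i) + (1-p) * V(k+1, i+1)].
  V(2,0) = exp(-r*dt) * [p*0.086651 + (1-p)*0.000000] = 0.042827
  V(2,1) = exp(-r*dt) * [p*0.000000 + (1-p)*0.000000] = 0.000000
  V(2,2) = exp(-r*dt) * [p*0.000000 + (1-p)*0.000000] = 0.000000
  V(1,0) = exp(-r*dt) * [p*0.042827 + (1-p)*0.000000] = 0.021167
  V(1,1) = exp(-r*dt) * [p*0.000000 + (1-p)*0.000000] = 0.000000
  V(0,0) = exp(-r*dt) * [p*0.021167 + (1-p)*0.000000] = 0.010462

Answer: Price = V(0,0) = 0.0105


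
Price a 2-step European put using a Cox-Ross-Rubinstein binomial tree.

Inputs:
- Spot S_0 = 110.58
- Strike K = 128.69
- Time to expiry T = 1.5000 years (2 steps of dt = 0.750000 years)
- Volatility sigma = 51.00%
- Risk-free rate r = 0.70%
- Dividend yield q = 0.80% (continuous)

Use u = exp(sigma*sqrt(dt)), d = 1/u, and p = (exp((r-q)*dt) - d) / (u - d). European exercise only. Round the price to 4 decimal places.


dt = T/N = 0.750000
u = exp(sigma*sqrt(dt)) = 1.555307; d = 1/u = 0.642960
p = (exp((r-q)*dt) - d) / (u - d) = 0.390521
Discount per step: exp(-r*dt) = 0.994764
Stock lattice S(k, i) with i counting down-moves:
  k=0: S(0,0) = 110.5800
  k=1: S(1,0) = 171.9858; S(1,1) = 71.0985
  k=2: S(2,0) = 267.4908; S(2,1) = 110.5800; S(2,2) = 45.7135
Terminal payoffs V(N, i) = max(K - S_T, 0):
  V(2,0) = 0.000000; V(2,1) = 18.110000; V(2,2) = 82.976515
Backward induction: V(k, i) = exp(-r*dt) * [p * V(k+1, i) + (1-p) * V(k+1, i+1)].
  V(1,0) = exp(-r*dt) * [p*0.000000 + (1-p)*18.110000] = 10.979875
  V(1,1) = exp(-r*dt) * [p*18.110000 + (1-p)*82.976515] = 57.342958
  V(0,0) = exp(-r*dt) * [p*10.979875 + (1-p)*57.342958] = 39.031761

Answer: Price = V(0,0) = 39.0318


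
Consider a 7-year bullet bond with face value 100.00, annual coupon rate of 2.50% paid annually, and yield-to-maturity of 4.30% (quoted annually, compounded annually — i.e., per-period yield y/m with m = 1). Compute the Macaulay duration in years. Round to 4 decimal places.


Coupon per period c = face * coupon_rate / m = 2.500000
Periods per year m = 1; per-period yield y/m = 0.043000
Number of cashflows N = 7
Cashflows (t years, CF_t, discount factor 1/(1+y/m)^(m*t), PV):
  t = 1.0000: CF_t = 2.500000, DF = 0.958773, PV = 2.396932
  t = 2.0000: CF_t = 2.500000, DF = 0.919245, PV = 2.298113
  t = 3.0000: CF_t = 2.500000, DF = 0.881347, PV = 2.203368
  t = 4.0000: CF_t = 2.500000, DF = 0.845012, PV = 2.112529
  t = 5.0000: CF_t = 2.500000, DF = 0.810174, PV = 2.025436
  t = 6.0000: CF_t = 2.500000, DF = 0.776773, PV = 1.941933
  t = 7.0000: CF_t = 102.500000, DF = 0.744749, PV = 76.336757
Price P = sum_t PV_t = 89.315068
Macaulay numerator sum_t t * PV_t:
  t * PV_t at t = 1.0000: 2.396932
  t * PV_t at t = 2.0000: 4.596226
  t * PV_t at t = 3.0000: 6.610105
  t * PV_t at t = 4.0000: 8.450118
  t * PV_t at t = 5.0000: 10.127179
  t * PV_t at t = 6.0000: 11.651596
  t * PV_t at t = 7.0000: 534.357300
Macaulay duration D = (sum_t t * PV_t) / P = 578.189455 / 89.315068 = 6.473594

Answer: Macaulay duration = 6.4736 years


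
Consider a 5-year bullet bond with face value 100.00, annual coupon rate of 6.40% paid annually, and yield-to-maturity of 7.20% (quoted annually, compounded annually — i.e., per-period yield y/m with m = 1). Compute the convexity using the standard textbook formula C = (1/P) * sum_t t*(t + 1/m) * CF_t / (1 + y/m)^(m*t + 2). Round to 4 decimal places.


Answer: Convexity = 22.1224

Derivation:
Coupon per period c = face * coupon_rate / m = 6.400000
Periods per year m = 1; per-period yield y/m = 0.072000
Number of cashflows N = 5
Cashflows (t years, CF_t, discount factor 1/(1+y/m)^(m*t), PV):
  t = 1.0000: CF_t = 6.400000, DF = 0.932836, PV = 5.970149
  t = 2.0000: CF_t = 6.400000, DF = 0.870183, PV = 5.569169
  t = 3.0000: CF_t = 6.400000, DF = 0.811738, PV = 5.195120
  t = 4.0000: CF_t = 6.400000, DF = 0.757218, PV = 4.846194
  t = 5.0000: CF_t = 106.400000, DF = 0.706360, PV = 75.156700
Price P = sum_t PV_t = 96.737333
Convexity numerator sum_t t*(t + 1/m) * CF_t / (1+y/m)^(m*t + 2):
  t = 1.0000: term = 10.390241
  t = 2.0000: term = 29.077166
  t = 3.0000: term = 54.248445
  t = 4.0000: term = 84.341488
  t = 5.0000: term = 1962.001726
Convexity = (1/P) * sum = 2140.059066 / 96.737333 = 22.122370


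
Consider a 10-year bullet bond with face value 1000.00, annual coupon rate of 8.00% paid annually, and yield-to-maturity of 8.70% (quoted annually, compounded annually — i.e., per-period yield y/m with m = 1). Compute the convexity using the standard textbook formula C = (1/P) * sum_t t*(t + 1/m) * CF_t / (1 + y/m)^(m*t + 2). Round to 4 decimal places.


Answer: Convexity = 58.9671

Derivation:
Coupon per period c = face * coupon_rate / m = 80.000000
Periods per year m = 1; per-period yield y/m = 0.087000
Number of cashflows N = 10
Cashflows (t years, CF_t, discount factor 1/(1+y/m)^(m*t), PV):
  t = 1.0000: CF_t = 80.000000, DF = 0.919963, PV = 73.597056
  t = 2.0000: CF_t = 80.000000, DF = 0.846332, PV = 67.706583
  t = 3.0000: CF_t = 80.000000, DF = 0.778595, PV = 62.287565
  t = 4.0000: CF_t = 80.000000, DF = 0.716278, PV = 57.302268
  t = 5.0000: CF_t = 80.000000, DF = 0.658950, PV = 52.715978
  t = 6.0000: CF_t = 80.000000, DF = 0.606209, PV = 48.496760
  t = 7.0000: CF_t = 80.000000, DF = 0.557690, PV = 44.615234
  t = 8.0000: CF_t = 80.000000, DF = 0.513055, PV = 41.044374
  t = 9.0000: CF_t = 80.000000, DF = 0.471991, PV = 37.759314
  t = 10.0000: CF_t = 1080.000000, DF = 0.434215, PV = 468.951916
Price P = sum_t PV_t = 954.477048
Convexity numerator sum_t t*(t + 1/m) * CF_t / (1+y/m)^(m*t + 2):
  t = 1.0000: term = 124.575130
  t = 2.0000: term = 343.813607
  t = 3.0000: term = 632.591734
  t = 4.0000: term = 969.935194
  t = 5.0000: term = 1338.457030
  t = 6.0000: term = 1723.863700
  t = 7.0000: term = 2114.521558
  t = 8.0000: term = 2501.076885
  t = 9.0000: term = 2876.123373
  t = 10.0000: term = 43657.806495
Convexity = (1/P) * sum = 56282.764708 / 954.477048 = 58.967122


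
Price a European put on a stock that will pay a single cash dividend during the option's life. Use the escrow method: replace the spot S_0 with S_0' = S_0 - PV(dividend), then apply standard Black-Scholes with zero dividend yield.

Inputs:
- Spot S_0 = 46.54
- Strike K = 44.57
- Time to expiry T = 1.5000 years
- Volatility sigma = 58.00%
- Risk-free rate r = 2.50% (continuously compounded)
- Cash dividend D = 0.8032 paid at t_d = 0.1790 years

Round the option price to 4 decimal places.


PV(D) = D * exp(-r * t_d) = 0.8032 * 0.99553500 = 0.79961371
S_0' = S_0 - PV(D) = 46.5400 - 0.79961371 = 45.74038629
d1 = (ln(S_0'/K) + (r + sigma^2/2)*T) / (sigma*sqrt(T)) = 0.44445660
d2 = d1 - sigma*sqrt(T) = -0.26589542
exp(-rT) = 0.96319442
N(-d1) = 0.32835625; N(-d2) = 0.60484013
P = K * exp(-rT) * N(-d2) - S_0' * N(-d1) = 44.5700 * 0.96319442 * 0.60484013 - 45.74038629 * 0.32835625 = 10.9464

Answer: Price = 10.9464


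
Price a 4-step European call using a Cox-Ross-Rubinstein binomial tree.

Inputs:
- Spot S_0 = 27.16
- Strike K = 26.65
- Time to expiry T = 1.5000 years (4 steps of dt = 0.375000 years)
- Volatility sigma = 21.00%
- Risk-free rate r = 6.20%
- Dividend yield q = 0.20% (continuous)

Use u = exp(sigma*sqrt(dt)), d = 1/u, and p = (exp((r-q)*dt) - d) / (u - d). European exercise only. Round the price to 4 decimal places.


Answer: Price = V(0,0) = 4.1651

Derivation:
dt = T/N = 0.375000
u = exp(sigma*sqrt(dt)) = 1.137233; d = 1/u = 0.879327
p = (exp((r-q)*dt) - d) / (u - d) = 0.556125
Discount per step: exp(-r*dt) = 0.977018
Stock lattice S(k, i) with i counting down-moves:
  k=0: S(0,0) = 27.1600
  k=1: S(1,0) = 30.8873; S(1,1) = 23.8825
  k=2: S(2,0) = 35.1260; S(2,1) = 27.1600; S(2,2) = 21.0006
  k=3: S(3,0) = 39.9465; S(3,1) = 30.8873; S(3,2) = 23.8825; S(3,3) = 18.4664
  k=4: S(4,0) = 45.4284; S(4,1) = 35.1260; S(4,2) = 27.1600; S(4,3) = 21.0006; S(4,4) = 16.2380
Terminal payoffs V(N, i) = max(S_T - K, 0):
  V(4,0) = 18.778431; V(4,1) = 8.476005; V(4,2) = 0.510000; V(4,3) = 0.000000; V(4,4) = 0.000000
Backward induction: V(k, i) = exp(-r*dt) * [p * V(k+1, i) + (1-p) * V(k+1, i+1)].
  V(3,0) = exp(-r*dt) * [p*18.778431 + (1-p)*8.476005] = 13.878972
  V(3,1) = exp(-r*dt) * [p*8.476005 + (1-p)*0.510000] = 4.826559
  V(3,2) = exp(-r*dt) * [p*0.510000 + (1-p)*0.000000] = 0.277105
  V(3,3) = exp(-r*dt) * [p*0.000000 + (1-p)*0.000000] = 0.000000
  V(2,0) = exp(-r*dt) * [p*13.878972 + (1-p)*4.826559] = 9.634209
  V(2,1) = exp(-r*dt) * [p*4.826559 + (1-p)*0.277105] = 2.742655
  V(2,2) = exp(-r*dt) * [p*0.277105 + (1-p)*0.000000] = 0.150564
  V(1,0) = exp(-r*dt) * [p*9.634209 + (1-p)*2.742655] = 6.424108
  V(1,1) = exp(-r*dt) * [p*2.742655 + (1-p)*0.150564] = 1.555501
  V(0,0) = exp(-r*dt) * [p*6.424108 + (1-p)*1.555501] = 4.165081


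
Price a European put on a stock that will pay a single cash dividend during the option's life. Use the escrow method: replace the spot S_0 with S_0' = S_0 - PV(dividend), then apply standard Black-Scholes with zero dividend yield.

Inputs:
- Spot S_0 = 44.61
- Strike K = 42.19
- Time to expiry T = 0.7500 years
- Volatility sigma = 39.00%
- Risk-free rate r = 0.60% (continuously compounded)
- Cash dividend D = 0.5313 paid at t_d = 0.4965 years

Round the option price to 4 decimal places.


PV(D) = D * exp(-r * t_d) = 0.5313 * 0.99702543 = 0.52971961
S_0' = S_0 - PV(D) = 44.6100 - 0.52971961 = 44.08028039
d1 = (ln(S_0'/K) + (r + sigma^2/2)*T) / (sigma*sqrt(T)) = 0.31196692
d2 = d1 - sigma*sqrt(T) = -0.02578298
exp(-rT) = 0.99551011
N(-d1) = 0.37753283; N(-d2) = 0.51028478
P = K * exp(-rT) * N(-d2) - S_0' * N(-d1) = 42.1900 * 0.99551011 * 0.51028478 - 44.08028039 * 0.37753283 = 4.7905

Answer: Price = 4.7905


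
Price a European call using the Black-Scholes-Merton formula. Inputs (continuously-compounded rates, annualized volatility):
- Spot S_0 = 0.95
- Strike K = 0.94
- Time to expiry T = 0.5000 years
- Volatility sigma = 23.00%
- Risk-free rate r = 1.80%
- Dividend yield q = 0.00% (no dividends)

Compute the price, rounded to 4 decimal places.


Answer: Price = 0.0706

Derivation:
d1 = (ln(S/K) + (r - q + 0.5*sigma^2) * T) / (sigma * sqrt(T)) = 0.20172287
d2 = d1 - sigma * sqrt(T) = 0.03908831
exp(-rT) = 0.99104038; exp(-qT) = 1.00000000
C = S_0 * exp(-qT) * N(d1) - K * exp(-rT) * N(d2)
N(d1) = 0.57993331; N(d2) = 0.51559001
C = 0.9500 * 1.00000000 * 0.57993331 - 0.9400 * 0.99104038 * 0.51559001 = 0.0706


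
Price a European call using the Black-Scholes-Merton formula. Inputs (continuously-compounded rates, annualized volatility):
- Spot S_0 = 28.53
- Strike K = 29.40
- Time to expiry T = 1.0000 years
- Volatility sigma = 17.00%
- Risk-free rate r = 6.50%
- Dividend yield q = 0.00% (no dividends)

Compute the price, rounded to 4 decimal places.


Answer: Price = 2.4294

Derivation:
d1 = (ln(S/K) + (r - q + 0.5*sigma^2) * T) / (sigma * sqrt(T)) = 0.29065583
d2 = d1 - sigma * sqrt(T) = 0.12065583
exp(-rT) = 0.93706746; exp(-qT) = 1.00000000
C = S_0 * exp(-qT) * N(d1) - K * exp(-rT) * N(d2)
N(d1) = 0.61434272; N(d2) = 0.54801818
C = 28.5300 * 1.00000000 * 0.61434272 - 29.4000 * 0.93706746 * 0.54801818 = 2.4294


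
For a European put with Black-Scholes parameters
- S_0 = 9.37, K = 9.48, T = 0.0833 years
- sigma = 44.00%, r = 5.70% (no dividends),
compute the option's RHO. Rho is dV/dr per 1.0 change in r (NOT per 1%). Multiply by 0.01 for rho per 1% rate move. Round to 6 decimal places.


d1 = 0.0089794877; d2 = -0.1180121656
phi(d1) = 0.3989261971; exp(-qT) = 1.0000000000; exp(-rT) = 0.9952631544
N(-d2) = 0.5469709908
Rho = -K*T*exp(-rT)*N(-d2) = -9.4800 * 0.0833 * 0.9952631544 * 0.5469709908 = -0.429888

Answer: Rho = -0.429888


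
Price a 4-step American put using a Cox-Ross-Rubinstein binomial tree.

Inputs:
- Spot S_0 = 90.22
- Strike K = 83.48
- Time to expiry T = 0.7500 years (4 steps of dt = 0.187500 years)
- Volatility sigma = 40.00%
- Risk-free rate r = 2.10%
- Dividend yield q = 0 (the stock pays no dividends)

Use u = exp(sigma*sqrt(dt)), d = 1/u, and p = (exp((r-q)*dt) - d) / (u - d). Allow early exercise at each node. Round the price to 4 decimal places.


dt = T/N = 0.187500
u = exp(sigma*sqrt(dt)) = 1.189110; d = 1/u = 0.840965
p = (exp((r-q)*dt) - d) / (u - d) = 0.468139
Discount per step: exp(-r*dt) = 0.996070
Stock lattice S(k, i) with i counting down-moves:
  k=0: S(0,0) = 90.2200
  k=1: S(1,0) = 107.2815; S(1,1) = 75.8719
  k=2: S(2,0) = 127.5695; S(2,1) = 90.2200; S(2,2) = 63.8056
  k=3: S(3,0) = 151.6942; S(3,1) = 107.2815; S(3,2) = 75.8719; S(3,3) = 53.6583
  k=4: S(4,0) = 180.3810; S(4,1) = 127.5695; S(4,2) = 90.2200; S(4,3) = 63.8056; S(4,4) = 45.1247
Terminal payoffs V(N, i) = max(K - S_T, 0):
  V(4,0) = 0.000000; V(4,1) = 0.000000; V(4,2) = 0.000000; V(4,3) = 19.674399; V(4,4) = 38.355253
Backward induction: V(k, i) = exp(-r*dt) * [p * V(k+1, i) + (1-p) * V(k+1, i+1)]; then take max(V_cont, immediate exercise) for American.
  V(3,0) = exp(-r*dt) * [p*0.000000 + (1-p)*0.000000] = 0.000000; exercise = 0.000000; V(3,0) = max -> 0.000000
  V(3,1) = exp(-r*dt) * [p*0.000000 + (1-p)*0.000000] = 0.000000; exercise = 0.000000; V(3,1) = max -> 0.000000
  V(3,2) = exp(-r*dt) * [p*0.000000 + (1-p)*19.674399] = 10.422926; exercise = 7.608126; V(3,2) = max -> 10.422926
  V(3,3) = exp(-r*dt) * [p*19.674399 + (1-p)*38.355253] = 29.493658; exercise = 29.821715; V(3,3) = max -> 29.821715
  V(2,0) = exp(-r*dt) * [p*0.000000 + (1-p)*0.000000] = 0.000000; exercise = 0.000000; V(2,0) = max -> 0.000000
  V(2,1) = exp(-r*dt) * [p*0.000000 + (1-p)*10.422926] = 5.521764; exercise = 0.000000; V(2,1) = max -> 5.521764
  V(2,2) = exp(-r*dt) * [p*10.422926 + (1-p)*29.821715] = 20.658883; exercise = 19.674399; V(2,2) = max -> 20.658883
  V(1,0) = exp(-r*dt) * [p*0.000000 + (1-p)*5.521764] = 2.925271; exercise = 0.000000; V(1,0) = max -> 2.925271
  V(1,1) = exp(-r*dt) * [p*5.521764 + (1-p)*20.658883] = 13.519272; exercise = 7.608126; V(1,1) = max -> 13.519272
  V(0,0) = exp(-r*dt) * [p*2.925271 + (1-p)*13.519272] = 8.526170; exercise = 0.000000; V(0,0) = max -> 8.526170

Answer: Price = V(0,0) = 8.5262


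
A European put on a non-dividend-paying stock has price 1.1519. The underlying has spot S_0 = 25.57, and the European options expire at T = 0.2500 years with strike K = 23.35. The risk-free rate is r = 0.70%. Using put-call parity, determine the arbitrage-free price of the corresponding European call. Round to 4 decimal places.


Put-call parity: C - P = S_0 * exp(-qT) - K * exp(-rT).
S_0 * exp(-qT) = 25.5700 * 1.00000000 = 25.57000000
K * exp(-rT) = 23.3500 * 0.99825153 = 23.30917323
C = P + S*exp(-qT) - K*exp(-rT)
C = 1.1519 + 25.57000000 - 23.30917323 = 3.4127

Answer: Call price = 3.4127


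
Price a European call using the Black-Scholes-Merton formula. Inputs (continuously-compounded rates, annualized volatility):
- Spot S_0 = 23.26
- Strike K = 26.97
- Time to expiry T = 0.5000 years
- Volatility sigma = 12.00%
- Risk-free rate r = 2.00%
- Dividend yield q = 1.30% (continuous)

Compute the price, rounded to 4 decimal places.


Answer: Price = 0.0383

Derivation:
d1 = (ln(S/K) + (r - q + 0.5*sigma^2) * T) / (sigma * sqrt(T)) = -1.66040446
d2 = d1 - sigma * sqrt(T) = -1.74525727
exp(-rT) = 0.99004983; exp(-qT) = 0.99352108
C = S_0 * exp(-qT) * N(d1) - K * exp(-rT) * N(d2)
N(d1) = 0.04841656; N(d2) = 0.04047005
C = 23.2600 * 0.99352108 * 0.04841656 - 26.9700 * 0.99004983 * 0.04047005 = 0.0383


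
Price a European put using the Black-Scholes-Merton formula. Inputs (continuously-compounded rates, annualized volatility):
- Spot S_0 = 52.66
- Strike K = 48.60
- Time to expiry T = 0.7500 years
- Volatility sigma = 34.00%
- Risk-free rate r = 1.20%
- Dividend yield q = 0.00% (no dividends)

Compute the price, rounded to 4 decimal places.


Answer: Price = 3.9195

Derivation:
d1 = (ln(S/K) + (r - q + 0.5*sigma^2) * T) / (sigma * sqrt(T)) = 0.45027420
d2 = d1 - sigma * sqrt(T) = 0.15582556
exp(-rT) = 0.99104038; exp(-qT) = 1.00000000
P = K * exp(-rT) * N(-d2) - S_0 * exp(-qT) * N(-d1)
N(-d1) = 0.32625637; N(-d2) = 0.43808526
P = 48.6000 * 0.99104038 * 0.43808526 - 52.6600 * 1.00000000 * 0.32625637 = 3.9195


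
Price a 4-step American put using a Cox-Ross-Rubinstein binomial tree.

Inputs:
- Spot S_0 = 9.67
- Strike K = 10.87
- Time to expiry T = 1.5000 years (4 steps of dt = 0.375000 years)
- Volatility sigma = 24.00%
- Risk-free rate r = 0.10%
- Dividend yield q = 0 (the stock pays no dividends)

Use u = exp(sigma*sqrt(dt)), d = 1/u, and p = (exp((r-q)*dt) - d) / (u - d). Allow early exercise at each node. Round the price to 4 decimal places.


dt = T/N = 0.375000
u = exp(sigma*sqrt(dt)) = 1.158319; d = 1/u = 0.863320
p = (exp((r-q)*dt) - d) / (u - d) = 0.464595
Discount per step: exp(-r*dt) = 0.999625
Stock lattice S(k, i) with i counting down-moves:
  k=0: S(0,0) = 9.6700
  k=1: S(1,0) = 11.2009; S(1,1) = 8.3483
  k=2: S(2,0) = 12.9743; S(2,1) = 9.6700; S(2,2) = 7.2073
  k=3: S(3,0) = 15.0283; S(3,1) = 11.2009; S(3,2) = 8.3483; S(3,3) = 6.2222
  k=4: S(4,0) = 17.4076; S(4,1) = 12.9743; S(4,2) = 9.6700; S(4,3) = 7.2073; S(4,4) = 5.3717
Terminal payoffs V(N, i) = max(K - S_T, 0):
  V(4,0) = 0.000000; V(4,1) = 0.000000; V(4,2) = 1.200000; V(4,3) = 3.662735; V(4,4) = 5.498266
Backward induction: V(k, i) = exp(-r*dt) * [p * V(k+1, i) + (1-p) * V(k+1, i+1)]; then take max(V_cont, immediate exercise) for American.
  V(3,0) = exp(-r*dt) * [p*0.000000 + (1-p)*0.000000] = 0.000000; exercise = 0.000000; V(3,0) = max -> 0.000000
  V(3,1) = exp(-r*dt) * [p*0.000000 + (1-p)*1.200000] = 0.642245; exercise = 0.000000; V(3,1) = max -> 0.642245
  V(3,2) = exp(-r*dt) * [p*1.200000 + (1-p)*3.662735] = 2.517616; exercise = 2.521692; V(3,2) = max -> 2.521692
  V(3,3) = exp(-r*dt) * [p*3.662735 + (1-p)*5.498266] = 4.643746; exercise = 4.647821; V(3,3) = max -> 4.647821
  V(2,0) = exp(-r*dt) * [p*0.000000 + (1-p)*0.642245] = 0.343732; exercise = 0.000000; V(2,0) = max -> 0.343732
  V(2,1) = exp(-r*dt) * [p*0.642245 + (1-p)*2.521692] = 1.647892; exercise = 1.200000; V(2,1) = max -> 1.647892
  V(2,2) = exp(-r*dt) * [p*2.521692 + (1-p)*4.647821] = 3.658660; exercise = 3.662735; V(2,2) = max -> 3.662735
  V(1,0) = exp(-r*dt) * [p*0.343732 + (1-p)*1.647892] = 1.041595; exercise = 0.000000; V(1,0) = max -> 1.041595
  V(1,1) = exp(-r*dt) * [p*1.647892 + (1-p)*3.662735] = 2.725627; exercise = 2.521692; V(1,1) = max -> 2.725627
  V(0,0) = exp(-r*dt) * [p*1.041595 + (1-p)*2.725627] = 1.942505; exercise = 1.200000; V(0,0) = max -> 1.942505

Answer: Price = V(0,0) = 1.9425


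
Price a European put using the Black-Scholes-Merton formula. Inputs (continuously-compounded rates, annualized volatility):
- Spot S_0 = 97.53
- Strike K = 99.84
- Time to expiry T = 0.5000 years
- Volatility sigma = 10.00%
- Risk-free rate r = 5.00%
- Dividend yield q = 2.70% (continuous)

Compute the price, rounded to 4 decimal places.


Answer: Price = 3.3451

Derivation:
d1 = (ln(S/K) + (r - q + 0.5*sigma^2) * T) / (sigma * sqrt(T)) = -0.13306168
d2 = d1 - sigma * sqrt(T) = -0.20377236
exp(-rT) = 0.97530991; exp(-qT) = 0.98659072
P = K * exp(-rT) * N(-d2) - S_0 * exp(-qT) * N(-d1)
N(-d1) = 0.55292770; N(-d2) = 0.58073430
P = 99.8400 * 0.97530991 * 0.58073430 - 97.5300 * 0.98659072 * 0.55292770 = 3.3451


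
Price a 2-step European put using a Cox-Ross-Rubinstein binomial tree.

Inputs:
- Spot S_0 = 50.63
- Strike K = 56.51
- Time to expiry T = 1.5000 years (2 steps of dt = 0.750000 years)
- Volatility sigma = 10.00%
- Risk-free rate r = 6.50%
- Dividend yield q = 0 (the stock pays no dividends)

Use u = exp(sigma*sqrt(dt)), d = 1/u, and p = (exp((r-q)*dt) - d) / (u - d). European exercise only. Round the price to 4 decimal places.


dt = T/N = 0.750000
u = exp(sigma*sqrt(dt)) = 1.090463; d = 1/u = 0.917042
p = (exp((r-q)*dt) - d) / (u - d) = 0.766434
Discount per step: exp(-r*dt) = 0.952419
Stock lattice S(k, i) with i counting down-moves:
  k=0: S(0,0) = 50.6300
  k=1: S(1,0) = 55.2102; S(1,1) = 46.4298
  k=2: S(2,0) = 60.2046; S(2,1) = 50.6300; S(2,2) = 42.5781
Terminal payoffs V(N, i) = max(K - S_T, 0):
  V(2,0) = 0.000000; V(2,1) = 5.880000; V(2,2) = 13.931935
Backward induction: V(k, i) = exp(-r*dt) * [p * V(k+1, i) + (1-p) * V(k+1, i+1)].
  V(1,0) = exp(-r*dt) * [p*0.000000 + (1-p)*5.880000] = 1.308020
  V(1,1) = exp(-r*dt) * [p*5.880000 + (1-p)*13.931935] = 7.391398
  V(0,0) = exp(-r*dt) * [p*1.308020 + (1-p)*7.391398] = 2.599046

Answer: Price = V(0,0) = 2.5990


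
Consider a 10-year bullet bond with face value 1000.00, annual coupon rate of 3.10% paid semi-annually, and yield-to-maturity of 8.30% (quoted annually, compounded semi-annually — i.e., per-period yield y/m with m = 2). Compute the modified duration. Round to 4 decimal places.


Answer: Modified duration = 7.9409

Derivation:
Coupon per period c = face * coupon_rate / m = 15.500000
Periods per year m = 2; per-period yield y/m = 0.041500
Number of cashflows N = 20
Cashflows (t years, CF_t, discount factor 1/(1+y/m)^(m*t), PV):
  t = 0.5000: CF_t = 15.500000, DF = 0.960154, PV = 14.882381
  t = 1.0000: CF_t = 15.500000, DF = 0.921895, PV = 14.289372
  t = 1.5000: CF_t = 15.500000, DF = 0.885161, PV = 13.719993
  t = 2.0000: CF_t = 15.500000, DF = 0.849890, PV = 13.173301
  t = 2.5000: CF_t = 15.500000, DF = 0.816025, PV = 12.648392
  t = 3.0000: CF_t = 15.500000, DF = 0.783510, PV = 12.144400
  t = 3.5000: CF_t = 15.500000, DF = 0.752290, PV = 11.660489
  t = 4.0000: CF_t = 15.500000, DF = 0.722314, PV = 11.195861
  t = 4.5000: CF_t = 15.500000, DF = 0.693532, PV = 10.749747
  t = 5.0000: CF_t = 15.500000, DF = 0.665897, PV = 10.321408
  t = 5.5000: CF_t = 15.500000, DF = 0.639364, PV = 9.910138
  t = 6.0000: CF_t = 15.500000, DF = 0.613887, PV = 9.515254
  t = 6.5000: CF_t = 15.500000, DF = 0.589426, PV = 9.136106
  t = 7.0000: CF_t = 15.500000, DF = 0.565940, PV = 8.772065
  t = 7.5000: CF_t = 15.500000, DF = 0.543389, PV = 8.422530
  t = 8.0000: CF_t = 15.500000, DF = 0.521737, PV = 8.086923
  t = 8.5000: CF_t = 15.500000, DF = 0.500948, PV = 7.764688
  t = 9.0000: CF_t = 15.500000, DF = 0.480987, PV = 7.455294
  t = 9.5000: CF_t = 15.500000, DF = 0.461821, PV = 7.158227
  t = 10.0000: CF_t = 1015.500000, DF = 0.443419, PV = 450.292219
Price P = sum_t PV_t = 651.298789
First compute Macaulay numerator sum_t t * PV_t:
  t * PV_t at t = 0.5000: 7.441191
  t * PV_t at t = 1.0000: 14.289372
  t * PV_t at t = 1.5000: 20.579989
  t * PV_t at t = 2.0000: 26.346601
  t * PV_t at t = 2.5000: 31.620981
  t * PV_t at t = 3.0000: 36.433199
  t * PV_t at t = 3.5000: 40.811713
  t * PV_t at t = 4.0000: 44.783445
  t * PV_t at t = 4.5000: 48.373860
  t * PV_t at t = 5.0000: 51.607041
  t * PV_t at t = 5.5000: 54.505756
  t * PV_t at t = 6.0000: 57.091527
  t * PV_t at t = 6.5000: 59.384689
  t * PV_t at t = 7.0000: 61.404457
  t * PV_t at t = 7.5000: 63.168978
  t * PV_t at t = 8.0000: 64.695384
  t * PV_t at t = 8.5000: 65.999852
  t * PV_t at t = 9.0000: 67.097644
  t * PV_t at t = 9.5000: 68.003160
  t * PV_t at t = 10.0000: 4502.922186
Macaulay duration D = 5386.561024 / 651.298789 = 8.270491
Modified duration = D / (1 + y/m) = 8.270491 / (1 + 0.041500) = 7.940942


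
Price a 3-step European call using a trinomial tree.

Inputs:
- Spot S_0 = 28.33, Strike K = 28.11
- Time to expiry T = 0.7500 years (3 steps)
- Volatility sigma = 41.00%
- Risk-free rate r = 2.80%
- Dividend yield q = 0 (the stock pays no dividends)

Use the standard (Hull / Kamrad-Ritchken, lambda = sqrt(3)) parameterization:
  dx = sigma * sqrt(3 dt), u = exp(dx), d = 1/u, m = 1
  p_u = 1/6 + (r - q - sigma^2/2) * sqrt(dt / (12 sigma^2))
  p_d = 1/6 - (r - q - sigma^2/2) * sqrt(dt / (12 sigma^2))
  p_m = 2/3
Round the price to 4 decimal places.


Answer: Price = V(0,0) = 4.0080

Derivation:
dt = T/N = 0.250000; dx = sigma*sqrt(3*dt) = 0.355070
u = exp(dx) = 1.426281; d = 1/u = 0.701124
p_u = 0.146935, p_m = 0.666667, p_d = 0.186399
Discount per step: exp(-r*dt) = 0.993024
Stock lattice S(k, j) with j the centered position index:
  k=0: S(0,+0) = 28.3300
  k=1: S(1,-1) = 19.8628; S(1,+0) = 28.3300; S(1,+1) = 40.4065
  k=2: S(2,-2) = 13.9263; S(2,-1) = 19.8628; S(2,+0) = 28.3300; S(2,+1) = 40.4065; S(2,+2) = 57.6311
  k=3: S(3,-3) = 9.7641; S(3,-2) = 13.9263; S(3,-1) = 19.8628; S(3,+0) = 28.3300; S(3,+1) = 40.4065; S(3,+2) = 57.6311; S(3,+3) = 82.1981
Terminal payoffs V(N, j) = max(S_T - K, 0):
  V(3,-3) = 0.000000; V(3,-2) = 0.000000; V(3,-1) = 0.000000; V(3,+0) = 0.220000; V(3,+1) = 12.296543; V(3,+2) = 29.521088; V(3,+3) = 54.088131
Backward induction: V(k, j) = exp(-r*dt) * [p_u * V(k+1, j+1) + p_m * V(k+1, j) + p_d * V(k+1, j-1)]
  V(2,-2) = exp(-r*dt) * [p_u*0.000000 + p_m*0.000000 + p_d*0.000000] = 0.000000
  V(2,-1) = exp(-r*dt) * [p_u*0.220000 + p_m*0.000000 + p_d*0.000000] = 0.032100
  V(2,+0) = exp(-r*dt) * [p_u*12.296543 + p_m*0.220000 + p_d*0.000000] = 1.939829
  V(2,+1) = exp(-r*dt) * [p_u*29.521088 + p_m*12.296543 + p_d*0.220000] = 12.488647
  V(2,+2) = exp(-r*dt) * [p_u*54.088131 + p_m*29.521088 + p_d*12.296543] = 29.711496
  V(1,-1) = exp(-r*dt) * [p_u*1.939829 + p_m*0.032100 + p_d*0.000000] = 0.304291
  V(1,+0) = exp(-r*dt) * [p_u*12.488647 + p_m*1.939829 + p_d*0.032100] = 3.112355
  V(1,+1) = exp(-r*dt) * [p_u*29.711496 + p_m*12.488647 + p_d*1.939829] = 12.961943
  V(0,+0) = exp(-r*dt) * [p_u*12.961943 + p_m*3.112355 + p_d*0.304291] = 4.008027


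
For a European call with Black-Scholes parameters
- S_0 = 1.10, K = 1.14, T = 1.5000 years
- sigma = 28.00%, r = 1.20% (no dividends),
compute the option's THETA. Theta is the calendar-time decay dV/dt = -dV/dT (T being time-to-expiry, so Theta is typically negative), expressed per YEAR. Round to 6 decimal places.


d1 = 0.1197973039; d2 = -0.2231312601
phi(d1) = 0.3960898378; exp(-qT) = 1.0000000000; exp(-rT) = 0.9821610324
Theta = -S*exp(-qT)*phi(d1)*sigma/(2*sqrt(T)) - r*K*exp(-rT)*N(d2) + q*S*exp(-qT)*N(d1)
N(d1) = 0.5476781411; N(d2) = 0.4117166748; sqrt(T) = 1.2247448714
Term 1 = -1.1000 * 1.0000000000 * 0.3960898378 * 0.2800 / (2 * 1.2247448714) = -0.0498045237
Term 2 = -0.0120 * 1.1400 * 0.9821610324 * 0.4117166748 = -0.0055318100
Term 3 = 0 (no dividend yield, q = 0)
Theta = -0.0498045237 + (-0.0055318100) + (0.0000000000) = -0.055336

Answer: Theta = -0.055336


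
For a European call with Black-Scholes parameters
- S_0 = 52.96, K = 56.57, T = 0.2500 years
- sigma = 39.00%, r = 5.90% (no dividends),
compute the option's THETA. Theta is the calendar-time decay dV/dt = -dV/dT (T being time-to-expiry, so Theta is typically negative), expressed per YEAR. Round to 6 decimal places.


d1 = -0.1650225524; d2 = -0.3600225524
phi(d1) = 0.3935470089; exp(-qT) = 1.0000000000; exp(-rT) = 0.9853582484
Theta = -S*exp(-qT)*phi(d1)*sigma/(2*sqrt(T)) - r*K*exp(-rT)*N(d2) + q*S*exp(-qT)*N(d1)
N(d1) = 0.4344631156; N(d2) = 0.3594151342; sqrt(T) = 0.5000000000
Term 1 = -52.9600 * 1.0000000000 * 0.3935470089 * 0.3900 / (2 * 0.5000000000) = -8.1284773406
Term 2 = -0.0590 * 56.5700 * 0.9853582484 * 0.3594151342 = -1.1820305662
Term 3 = 0 (no dividend yield, q = 0)
Theta = -8.1284773406 + (-1.1820305662) + (0.0000000000) = -9.310508

Answer: Theta = -9.310508


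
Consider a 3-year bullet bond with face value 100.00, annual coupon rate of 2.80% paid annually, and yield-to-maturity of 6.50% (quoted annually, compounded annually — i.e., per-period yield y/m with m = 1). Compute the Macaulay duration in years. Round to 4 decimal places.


Answer: Macaulay duration = 2.9143 years

Derivation:
Coupon per period c = face * coupon_rate / m = 2.800000
Periods per year m = 1; per-period yield y/m = 0.065000
Number of cashflows N = 3
Cashflows (t years, CF_t, discount factor 1/(1+y/m)^(m*t), PV):
  t = 1.0000: CF_t = 2.800000, DF = 0.938967, PV = 2.629108
  t = 2.0000: CF_t = 2.800000, DF = 0.881659, PV = 2.468646
  t = 3.0000: CF_t = 102.800000, DF = 0.827849, PV = 85.102887
Price P = sum_t PV_t = 90.200641
Macaulay numerator sum_t t * PV_t:
  t * PV_t at t = 1.0000: 2.629108
  t * PV_t at t = 2.0000: 4.937292
  t * PV_t at t = 3.0000: 255.308660
Macaulay duration D = (sum_t t * PV_t) / P = 262.875060 / 90.200641 = 2.914337


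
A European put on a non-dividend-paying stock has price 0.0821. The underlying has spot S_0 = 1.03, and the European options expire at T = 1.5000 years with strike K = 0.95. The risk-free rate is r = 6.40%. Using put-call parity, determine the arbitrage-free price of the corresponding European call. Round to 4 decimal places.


Answer: Call price = 0.2491

Derivation:
Put-call parity: C - P = S_0 * exp(-qT) - K * exp(-rT).
S_0 * exp(-qT) = 1.0300 * 1.00000000 = 1.03000000
K * exp(-rT) = 0.9500 * 0.90846402 = 0.86304082
C = P + S*exp(-qT) - K*exp(-rT)
C = 0.0821 + 1.03000000 - 0.86304082 = 0.2491


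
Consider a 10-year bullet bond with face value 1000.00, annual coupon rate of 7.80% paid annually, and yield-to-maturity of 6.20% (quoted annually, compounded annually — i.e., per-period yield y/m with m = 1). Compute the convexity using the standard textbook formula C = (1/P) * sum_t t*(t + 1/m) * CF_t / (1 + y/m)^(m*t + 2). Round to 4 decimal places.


Coupon per period c = face * coupon_rate / m = 78.000000
Periods per year m = 1; per-period yield y/m = 0.062000
Number of cashflows N = 10
Cashflows (t years, CF_t, discount factor 1/(1+y/m)^(m*t), PV):
  t = 1.0000: CF_t = 78.000000, DF = 0.941620, PV = 73.446328
  t = 2.0000: CF_t = 78.000000, DF = 0.886647, PV = 69.158501
  t = 3.0000: CF_t = 78.000000, DF = 0.834885, PV = 65.120999
  t = 4.0000: CF_t = 78.000000, DF = 0.786144, PV = 61.319208
  t = 5.0000: CF_t = 78.000000, DF = 0.740248, PV = 57.739367
  t = 6.0000: CF_t = 78.000000, DF = 0.697032, PV = 54.368519
  t = 7.0000: CF_t = 78.000000, DF = 0.656339, PV = 51.194462
  t = 8.0000: CF_t = 78.000000, DF = 0.618022, PV = 48.205708
  t = 9.0000: CF_t = 78.000000, DF = 0.581942, PV = 45.391439
  t = 10.0000: CF_t = 1078.000000, DF = 0.547968, PV = 590.709008
Price P = sum_t PV_t = 1116.653538
Convexity numerator sum_t t*(t + 1/m) * CF_t / (1+y/m)^(m*t + 2):
  t = 1.0000: term = 130.241997
  t = 2.0000: term = 367.915247
  t = 3.0000: term = 692.872405
  t = 4.0000: term = 1087.370378
  t = 5.0000: term = 1535.833867
  t = 6.0000: term = 2024.639750
  t = 7.0000: term = 2541.920590
  t = 8.0000: term = 3077.385702
  t = 9.0000: term = 3622.158312
  t = 10.0000: term = 57612.569504
Convexity = (1/P) * sum = 72692.907753 / 1116.653538 = 65.098892

Answer: Convexity = 65.0989


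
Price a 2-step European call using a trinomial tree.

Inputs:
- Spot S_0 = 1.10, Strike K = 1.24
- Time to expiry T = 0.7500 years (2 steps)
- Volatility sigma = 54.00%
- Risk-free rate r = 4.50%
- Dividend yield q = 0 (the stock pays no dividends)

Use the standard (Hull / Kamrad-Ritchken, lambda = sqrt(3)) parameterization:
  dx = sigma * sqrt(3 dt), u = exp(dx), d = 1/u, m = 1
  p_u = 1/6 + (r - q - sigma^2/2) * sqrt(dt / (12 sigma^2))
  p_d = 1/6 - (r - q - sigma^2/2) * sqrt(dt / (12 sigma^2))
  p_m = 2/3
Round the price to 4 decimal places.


dt = T/N = 0.375000; dx = sigma*sqrt(3*dt) = 0.572756
u = exp(dx) = 1.773148; d = 1/u = 0.563969
p_u = 0.133668, p_m = 0.666667, p_d = 0.199665
Discount per step: exp(-r*dt) = 0.983267
Stock lattice S(k, j) with j the centered position index:
  k=0: S(0,+0) = 1.1000
  k=1: S(1,-1) = 0.6204; S(1,+0) = 1.1000; S(1,+1) = 1.9505
  k=2: S(2,-2) = 0.3499; S(2,-1) = 0.6204; S(2,+0) = 1.1000; S(2,+1) = 1.9505; S(2,+2) = 3.4585
Terminal payoffs V(N, j) = max(S_T - K, 0):
  V(2,-2) = 0.000000; V(2,-1) = 0.000000; V(2,+0) = 0.000000; V(2,+1) = 0.710463; V(2,+2) = 2.218459
Backward induction: V(k, j) = exp(-r*dt) * [p_u * V(k+1, j+1) + p_m * V(k+1, j) + p_d * V(k+1, j-1)]
  V(1,-1) = exp(-r*dt) * [p_u*0.000000 + p_m*0.000000 + p_d*0.000000] = 0.000000
  V(1,+0) = exp(-r*dt) * [p_u*0.710463 + p_m*0.000000 + p_d*0.000000] = 0.093377
  V(1,+1) = exp(-r*dt) * [p_u*2.218459 + p_m*0.710463 + p_d*0.000000] = 0.757292
  V(0,+0) = exp(-r*dt) * [p_u*0.757292 + p_m*0.093377 + p_d*0.000000] = 0.160742

Answer: Price = V(0,0) = 0.1607


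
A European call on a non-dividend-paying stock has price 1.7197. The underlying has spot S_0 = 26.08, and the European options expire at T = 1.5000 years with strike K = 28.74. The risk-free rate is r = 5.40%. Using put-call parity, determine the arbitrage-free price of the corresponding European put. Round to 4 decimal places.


Answer: Put price = 2.1435

Derivation:
Put-call parity: C - P = S_0 * exp(-qT) - K * exp(-rT).
S_0 * exp(-qT) = 26.0800 * 1.00000000 = 26.08000000
K * exp(-rT) = 28.7400 * 0.92219369 = 26.50384669
P = C - S*exp(-qT) + K*exp(-rT)
P = 1.7197 - 26.08000000 + 26.50384669 = 2.1435


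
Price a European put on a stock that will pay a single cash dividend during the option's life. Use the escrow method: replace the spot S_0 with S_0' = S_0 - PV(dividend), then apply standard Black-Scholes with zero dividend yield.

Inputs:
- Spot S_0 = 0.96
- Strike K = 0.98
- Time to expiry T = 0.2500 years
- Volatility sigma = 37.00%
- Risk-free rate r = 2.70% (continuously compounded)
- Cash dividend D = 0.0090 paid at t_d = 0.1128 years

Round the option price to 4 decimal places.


PV(D) = D * exp(-r * t_d) = 0.0090 * 0.99695903 = 0.00897263
S_0' = S_0 - PV(D) = 0.9600 - 0.00897263 = 0.95102737
d1 = (ln(S_0'/K) + (r + sigma^2/2)*T) / (sigma*sqrt(T)) = -0.03322827
d2 = d1 - sigma*sqrt(T) = -0.21822827
exp(-rT) = 0.99327273
N(-d1) = 0.51325372; N(-d2) = 0.58637437
P = K * exp(-rT) * N(-d2) - S_0' * N(-d1) = 0.9800 * 0.99327273 * 0.58637437 - 0.95102737 * 0.51325372 = 0.0827

Answer: Price = 0.0827


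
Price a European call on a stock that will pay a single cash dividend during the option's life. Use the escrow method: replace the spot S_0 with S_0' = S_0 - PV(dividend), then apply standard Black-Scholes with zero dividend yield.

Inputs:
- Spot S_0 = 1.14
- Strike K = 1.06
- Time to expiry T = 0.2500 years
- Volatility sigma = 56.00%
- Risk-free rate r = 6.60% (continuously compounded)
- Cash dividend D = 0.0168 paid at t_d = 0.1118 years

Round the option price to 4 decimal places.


Answer: Price = 0.1651

Derivation:
PV(D) = D * exp(-r * t_d) = 0.0168 * 0.99264836 = 0.01667649
S_0' = S_0 - PV(D) = 1.1400 - 0.01667649 = 1.12332351
d1 = (ln(S_0'/K) + (r + sigma^2/2)*T) / (sigma*sqrt(T)) = 0.40615286
d2 = d1 - sigma*sqrt(T) = 0.12615286
exp(-rT) = 0.98363538
N(d1) = 0.65768486; N(d2) = 0.55019454
C = S_0' * N(d1) - K * exp(-rT) * N(d2) = 1.12332351 * 0.65768486 - 1.0600 * 0.98363538 * 0.55019454 = 0.1651
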